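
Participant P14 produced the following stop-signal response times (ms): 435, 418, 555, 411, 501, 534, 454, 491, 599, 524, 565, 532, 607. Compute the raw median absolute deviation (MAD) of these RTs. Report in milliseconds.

Sorted: 411, 418, 435, 454, 491, 501, 524, 532, 534, 555, 565, 599, 607 → median = 524
|x − 524|: 89, 106, 31, 113, 23, 10, 70, 33, 75, 0, 41, 8, 83
Sorted deviations: 0, 8, 10, 23, 31, 33, 41, 70, 75, 83, 89, 106, 113 → MAD = 41

41 ms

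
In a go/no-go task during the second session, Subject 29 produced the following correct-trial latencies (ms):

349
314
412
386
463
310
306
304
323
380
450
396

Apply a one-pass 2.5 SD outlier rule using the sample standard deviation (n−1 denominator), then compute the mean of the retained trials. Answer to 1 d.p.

366.1 ms

n = 12, ΣRT = 4393, M = 366.083
Σ(x−M)² = 35498.92; s = √(35498.92/11) = 56.808
Cutoffs: 366.083 ± 2.5·56.808 → [224.1, 508.1]
No RTs fall outside the cutoffs; all 12 retained. Mean = 4393/12 = 366.083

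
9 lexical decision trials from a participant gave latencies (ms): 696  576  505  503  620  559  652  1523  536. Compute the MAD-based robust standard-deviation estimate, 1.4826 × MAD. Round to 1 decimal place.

Sorted: 503, 505, 536, 559, 576, 620, 652, 696, 1523 → median = 576
|x − 576| sorted: 0, 17, 40, 44, 71, 73, 76, 120, 947 → MAD = 71
Robust SD ≈ 1.4826 × 71 = 105.265

105.3 ms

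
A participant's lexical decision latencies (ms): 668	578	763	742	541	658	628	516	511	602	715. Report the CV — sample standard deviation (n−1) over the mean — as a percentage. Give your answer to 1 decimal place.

14.1%

n = 11, Σ = 6922, M = 629.2727
Σ(x−M)² = 78250.182; s = √(78250.182/10) = 88.4591
CV = 88.4591 / 629.2727 = 0.14057 = 14.057%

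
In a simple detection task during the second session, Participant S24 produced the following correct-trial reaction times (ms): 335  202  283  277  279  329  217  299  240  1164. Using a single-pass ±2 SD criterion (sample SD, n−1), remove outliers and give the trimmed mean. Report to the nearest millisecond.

273 ms

n = 10, ΣRT = 3625, M = 362.500
Σ(x−M)² = 730852.50; s = √(730852.50/9) = 284.966
Cutoffs: 362.500 ± 2·284.966 → [-207.4, 932.4]
Outside: 1164 → excluded.
Retained (n=9): Σ = 2461, mean = 2461/9 = 273.444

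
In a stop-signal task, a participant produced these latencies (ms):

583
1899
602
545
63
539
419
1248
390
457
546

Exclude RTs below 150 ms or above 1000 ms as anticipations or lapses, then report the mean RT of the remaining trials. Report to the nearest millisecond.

Excluded: 63, 1248, 1899
Retained (n=8): Σ = 4081
Mean = 4081/8 = 510.1250

510 ms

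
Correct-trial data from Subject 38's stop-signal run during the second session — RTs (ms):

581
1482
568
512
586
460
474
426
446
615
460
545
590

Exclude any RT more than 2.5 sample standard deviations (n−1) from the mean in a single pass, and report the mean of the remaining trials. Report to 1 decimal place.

n = 13, ΣRT = 7745, M = 595.769
Σ(x−M)² = 899434.31; s = √(899434.31/12) = 273.775
Cutoffs: 595.769 ± 2.5·273.775 → [-88.7, 1280.2]
Outside: 1482 → excluded.
Retained (n=12): Σ = 6263, mean = 6263/12 = 521.917

521.9 ms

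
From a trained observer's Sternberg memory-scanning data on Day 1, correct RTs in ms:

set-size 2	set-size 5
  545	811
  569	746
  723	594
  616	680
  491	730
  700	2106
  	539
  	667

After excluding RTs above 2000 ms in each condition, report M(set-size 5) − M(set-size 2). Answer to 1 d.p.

set-size 5: exclude 2106
M(set-size 2) = 3644/6 = 607.333
M(set-size 5) = 4767/7 = 681.000
Difference = 681.000 − 607.333 = 73.667 ms

73.7 ms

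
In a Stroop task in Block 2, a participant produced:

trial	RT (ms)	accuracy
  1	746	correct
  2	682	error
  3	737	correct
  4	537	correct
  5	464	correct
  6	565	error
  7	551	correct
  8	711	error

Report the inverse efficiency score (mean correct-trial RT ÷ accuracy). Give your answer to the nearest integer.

Correct trials (n=5): 746, 737, 537, 464, 551
Mean correct RT = 3035/5 = 607.0000 ms
Proportion correct = 5/8
IES = 607.0000 / (5/8) = 971.200 ms

971 ms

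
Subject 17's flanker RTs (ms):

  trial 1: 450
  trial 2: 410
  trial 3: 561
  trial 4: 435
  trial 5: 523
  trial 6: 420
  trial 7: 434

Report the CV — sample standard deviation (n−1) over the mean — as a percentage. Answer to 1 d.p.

12.4%

n = 7, Σ = 3233, M = 461.8571
Σ(x−M)² = 19646.857; s = √(19646.857/6) = 57.2230
CV = 57.2230 / 461.8571 = 0.12390 = 12.390%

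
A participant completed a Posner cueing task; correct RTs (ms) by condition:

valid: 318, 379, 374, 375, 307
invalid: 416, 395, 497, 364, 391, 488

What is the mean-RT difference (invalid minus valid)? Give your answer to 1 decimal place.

M(valid) = 1753/5 = 350.600
M(invalid) = 2551/6 = 425.167
Difference = 425.167 − 350.600 = 74.567 ms

74.6 ms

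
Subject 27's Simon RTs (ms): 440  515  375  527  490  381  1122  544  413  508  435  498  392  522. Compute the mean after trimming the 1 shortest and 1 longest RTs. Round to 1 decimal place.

Sorted: 375, 381, 392, 413, 435, 440, 490, 498, 508, 515, 522, 527, 544, 1122
Drop lowest 1 (375) and highest 1 (1122)
Remaining (n=12): Σ = 5665, mean = 5665/12 = 472.083

472.1 ms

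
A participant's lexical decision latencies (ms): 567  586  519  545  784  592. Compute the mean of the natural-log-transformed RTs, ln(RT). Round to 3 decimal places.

ln(RT): 6.3404, 6.3733, 6.2519, 6.3008, 6.6644, 6.3835
Σ ln(RT) = 38.3143
Mean = 38.3143/6 = 6.38571

6.386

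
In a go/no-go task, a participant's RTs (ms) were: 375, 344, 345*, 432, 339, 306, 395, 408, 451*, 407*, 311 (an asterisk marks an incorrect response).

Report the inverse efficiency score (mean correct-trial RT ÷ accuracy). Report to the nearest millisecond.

500 ms

Correct trials (n=8): 375, 344, 432, 339, 306, 395, 408, 311
Mean correct RT = 2910/8 = 363.7500 ms
Proportion correct = 8/11
IES = 363.7500 / (8/11) = 500.156 ms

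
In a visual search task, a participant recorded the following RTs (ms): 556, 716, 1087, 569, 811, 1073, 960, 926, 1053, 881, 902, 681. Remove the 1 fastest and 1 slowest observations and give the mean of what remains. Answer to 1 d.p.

857.2 ms

Sorted: 556, 569, 681, 716, 811, 881, 902, 926, 960, 1053, 1073, 1087
Drop lowest 1 (556) and highest 1 (1087)
Remaining (n=10): Σ = 8572, mean = 8572/10 = 857.200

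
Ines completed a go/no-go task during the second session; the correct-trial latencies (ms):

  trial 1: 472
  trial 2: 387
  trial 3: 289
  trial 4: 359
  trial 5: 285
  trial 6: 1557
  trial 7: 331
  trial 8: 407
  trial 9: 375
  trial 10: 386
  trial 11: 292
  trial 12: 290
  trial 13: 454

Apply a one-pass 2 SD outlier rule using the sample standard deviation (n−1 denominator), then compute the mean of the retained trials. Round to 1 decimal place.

n = 13, ΣRT = 5884, M = 452.615
Σ(x−M)² = 1367551.08; s = √(1367551.08/12) = 337.583
Cutoffs: 452.615 ± 2·337.583 → [-222.6, 1127.8]
Outside: 1557 → excluded.
Retained (n=12): Σ = 4327, mean = 4327/12 = 360.583

360.6 ms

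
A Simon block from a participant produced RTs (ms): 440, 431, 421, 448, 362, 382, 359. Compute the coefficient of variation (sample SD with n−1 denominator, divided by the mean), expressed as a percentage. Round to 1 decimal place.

9.3%

n = 7, Σ = 2843, M = 406.1429
Σ(x−M)² = 8490.857; s = √(8490.857/6) = 37.6184
CV = 37.6184 / 406.1429 = 0.09262 = 9.262%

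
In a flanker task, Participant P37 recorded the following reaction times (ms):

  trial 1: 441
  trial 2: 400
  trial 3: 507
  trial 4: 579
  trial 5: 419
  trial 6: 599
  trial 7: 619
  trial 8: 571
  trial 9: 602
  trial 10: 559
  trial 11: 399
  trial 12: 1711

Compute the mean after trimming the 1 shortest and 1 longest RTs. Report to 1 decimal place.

Sorted: 399, 400, 419, 441, 507, 559, 571, 579, 599, 602, 619, 1711
Drop lowest 1 (399) and highest 1 (1711)
Remaining (n=10): Σ = 5296, mean = 5296/10 = 529.600

529.6 ms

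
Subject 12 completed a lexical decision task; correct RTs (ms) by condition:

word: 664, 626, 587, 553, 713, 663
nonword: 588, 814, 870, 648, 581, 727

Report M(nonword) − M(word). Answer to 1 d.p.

70.3 ms

M(word) = 3806/6 = 634.333
M(nonword) = 4228/6 = 704.667
Difference = 704.667 − 634.333 = 70.333 ms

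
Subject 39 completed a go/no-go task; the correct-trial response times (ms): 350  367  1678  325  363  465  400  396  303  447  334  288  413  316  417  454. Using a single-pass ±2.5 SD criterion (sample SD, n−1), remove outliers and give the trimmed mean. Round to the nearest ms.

n = 16, ΣRT = 7316, M = 457.250
Σ(x−M)² = 1634615.00; s = √(1634615.00/15) = 330.113
Cutoffs: 457.250 ± 2.5·330.113 → [-368.0, 1282.5]
Outside: 1678 → excluded.
Retained (n=15): Σ = 5638, mean = 5638/15 = 375.867

376 ms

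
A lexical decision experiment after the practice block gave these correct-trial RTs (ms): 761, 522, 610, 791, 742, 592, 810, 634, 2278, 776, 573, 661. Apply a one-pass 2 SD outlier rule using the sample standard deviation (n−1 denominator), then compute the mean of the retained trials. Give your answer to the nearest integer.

n = 12, ΣRT = 9750, M = 812.500
Σ(x−M)² = 2443305.00; s = √(2443305.00/11) = 471.295
Cutoffs: 812.500 ± 2·471.295 → [-130.1, 1755.1]
Outside: 2278 → excluded.
Retained (n=11): Σ = 7472, mean = 7472/11 = 679.273

679 ms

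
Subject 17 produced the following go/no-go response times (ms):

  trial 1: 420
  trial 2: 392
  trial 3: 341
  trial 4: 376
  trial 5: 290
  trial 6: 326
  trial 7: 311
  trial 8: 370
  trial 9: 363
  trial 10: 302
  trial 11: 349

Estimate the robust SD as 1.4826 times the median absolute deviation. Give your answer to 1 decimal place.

Sorted: 290, 302, 311, 326, 341, 349, 363, 370, 376, 392, 420 → median = 349
|x − 349| sorted: 0, 8, 14, 21, 23, 27, 38, 43, 47, 59, 71 → MAD = 27
Robust SD ≈ 1.4826 × 27 = 40.030

40.0 ms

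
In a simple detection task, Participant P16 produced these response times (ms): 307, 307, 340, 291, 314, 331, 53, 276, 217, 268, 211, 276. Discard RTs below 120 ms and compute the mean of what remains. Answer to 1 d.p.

Excluded: 53
Retained (n=11): Σ = 3138
Mean = 3138/11 = 285.2727

285.3 ms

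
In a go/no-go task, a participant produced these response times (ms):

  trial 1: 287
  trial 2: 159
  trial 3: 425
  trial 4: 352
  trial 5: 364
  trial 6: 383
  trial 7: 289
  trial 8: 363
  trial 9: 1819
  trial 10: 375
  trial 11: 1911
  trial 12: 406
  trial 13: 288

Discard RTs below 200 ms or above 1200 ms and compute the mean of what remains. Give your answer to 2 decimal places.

353.20 ms

Excluded: 159, 1819, 1911
Retained (n=10): Σ = 3532
Mean = 3532/10 = 353.2000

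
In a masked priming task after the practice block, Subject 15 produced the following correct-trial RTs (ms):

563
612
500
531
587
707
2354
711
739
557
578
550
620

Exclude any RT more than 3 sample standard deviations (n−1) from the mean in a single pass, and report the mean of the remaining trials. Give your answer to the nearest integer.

605 ms

n = 13, ΣRT = 9609, M = 739.154
Σ(x−M)² = 2889553.69; s = √(2889553.69/12) = 490.710
Cutoffs: 739.154 ± 3·490.710 → [-733.0, 2211.3]
Outside: 2354 → excluded.
Retained (n=12): Σ = 7255, mean = 7255/12 = 604.583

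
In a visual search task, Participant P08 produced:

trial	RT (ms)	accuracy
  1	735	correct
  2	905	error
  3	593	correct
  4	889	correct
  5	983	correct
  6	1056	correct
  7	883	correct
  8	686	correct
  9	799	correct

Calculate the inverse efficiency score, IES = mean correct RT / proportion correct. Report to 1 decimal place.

931.5 ms

Correct trials (n=8): 735, 593, 889, 983, 1056, 883, 686, 799
Mean correct RT = 6624/8 = 828.0000 ms
Proportion correct = 8/9
IES = 828.0000 / (8/9) = 931.500 ms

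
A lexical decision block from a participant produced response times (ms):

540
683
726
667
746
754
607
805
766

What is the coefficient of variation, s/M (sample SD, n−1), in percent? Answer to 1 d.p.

12.0%

n = 9, Σ = 6294, M = 699.3333
Σ(x−M)² = 56712.000; s = √(56712.000/8) = 84.1962
CV = 84.1962 / 699.3333 = 0.12039 = 12.039%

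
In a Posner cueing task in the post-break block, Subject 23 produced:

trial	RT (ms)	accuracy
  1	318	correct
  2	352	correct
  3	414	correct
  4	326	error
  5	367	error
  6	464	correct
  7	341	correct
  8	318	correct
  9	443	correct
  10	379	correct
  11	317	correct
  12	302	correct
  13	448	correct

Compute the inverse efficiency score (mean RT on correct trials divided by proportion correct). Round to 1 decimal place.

440.1 ms

Correct trials (n=11): 318, 352, 414, 464, 341, 318, 443, 379, 317, 302, 448
Mean correct RT = 4096/11 = 372.3636 ms
Proportion correct = 11/13
IES = 372.3636 / (11/13) = 440.066 ms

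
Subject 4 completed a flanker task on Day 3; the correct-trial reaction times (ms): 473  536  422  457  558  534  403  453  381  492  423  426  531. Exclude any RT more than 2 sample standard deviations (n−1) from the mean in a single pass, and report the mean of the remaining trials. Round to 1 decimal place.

468.4 ms

n = 13, ΣRT = 6089, M = 468.385
Σ(x−M)² = 39693.08; s = √(39693.08/12) = 57.513
Cutoffs: 468.385 ± 2·57.513 → [353.4, 583.4]
No RTs fall outside the cutoffs; all 13 retained. Mean = 6089/13 = 468.385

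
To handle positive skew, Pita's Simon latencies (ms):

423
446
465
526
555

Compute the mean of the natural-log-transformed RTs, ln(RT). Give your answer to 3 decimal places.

ln(RT): 6.0474, 6.1003, 6.1420, 6.2653, 6.3190
Σ ln(RT) = 30.8740
Mean = 30.8740/5 = 6.17480

6.175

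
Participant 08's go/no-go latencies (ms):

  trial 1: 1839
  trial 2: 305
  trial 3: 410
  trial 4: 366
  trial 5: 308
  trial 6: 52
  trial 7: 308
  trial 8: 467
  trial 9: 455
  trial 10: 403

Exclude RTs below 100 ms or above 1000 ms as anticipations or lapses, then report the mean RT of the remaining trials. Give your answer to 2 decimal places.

Excluded: 52, 1839
Retained (n=8): Σ = 3022
Mean = 3022/8 = 377.7500

377.75 ms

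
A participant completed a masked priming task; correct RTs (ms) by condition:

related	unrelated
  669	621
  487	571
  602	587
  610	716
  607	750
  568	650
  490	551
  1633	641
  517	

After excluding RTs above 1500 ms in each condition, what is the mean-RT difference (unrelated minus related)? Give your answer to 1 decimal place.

67.1 ms

related: exclude 1633
M(related) = 4550/8 = 568.750
M(unrelated) = 5087/8 = 635.875
Difference = 635.875 − 568.750 = 67.125 ms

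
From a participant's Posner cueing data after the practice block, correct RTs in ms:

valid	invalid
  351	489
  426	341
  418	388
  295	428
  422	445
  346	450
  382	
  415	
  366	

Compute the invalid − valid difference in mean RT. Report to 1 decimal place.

M(valid) = 3421/9 = 380.111
M(invalid) = 2541/6 = 423.500
Difference = 423.500 − 380.111 = 43.389 ms

43.4 ms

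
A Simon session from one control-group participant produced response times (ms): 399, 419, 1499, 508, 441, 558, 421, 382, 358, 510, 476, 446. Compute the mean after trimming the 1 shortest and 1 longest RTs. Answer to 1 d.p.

456.0 ms

Sorted: 358, 382, 399, 419, 421, 441, 446, 476, 508, 510, 558, 1499
Drop lowest 1 (358) and highest 1 (1499)
Remaining (n=10): Σ = 4560, mean = 4560/10 = 456.000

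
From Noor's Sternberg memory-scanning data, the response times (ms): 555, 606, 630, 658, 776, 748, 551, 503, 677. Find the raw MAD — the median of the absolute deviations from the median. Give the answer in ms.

Sorted: 503, 551, 555, 606, 630, 658, 677, 748, 776 → median = 630
|x − 630|: 75, 24, 0, 28, 146, 118, 79, 127, 47
Sorted deviations: 0, 24, 28, 47, 75, 79, 118, 127, 146 → MAD = 75

75 ms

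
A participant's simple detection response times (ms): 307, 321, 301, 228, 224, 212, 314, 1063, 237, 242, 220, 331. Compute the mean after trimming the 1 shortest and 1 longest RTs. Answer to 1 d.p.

272.5 ms

Sorted: 212, 220, 224, 228, 237, 242, 301, 307, 314, 321, 331, 1063
Drop lowest 1 (212) and highest 1 (1063)
Remaining (n=10): Σ = 2725, mean = 2725/10 = 272.500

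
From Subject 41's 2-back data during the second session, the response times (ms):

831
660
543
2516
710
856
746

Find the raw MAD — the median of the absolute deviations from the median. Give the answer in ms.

Sorted: 543, 660, 710, 746, 831, 856, 2516 → median = 746
|x − 746|: 85, 86, 203, 1770, 36, 110, 0
Sorted deviations: 0, 36, 85, 86, 110, 203, 1770 → MAD = 86

86 ms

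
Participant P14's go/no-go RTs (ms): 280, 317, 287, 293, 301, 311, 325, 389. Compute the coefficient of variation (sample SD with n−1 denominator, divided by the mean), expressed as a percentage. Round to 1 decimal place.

n = 8, Σ = 2503, M = 312.8750
Σ(x−M)² = 8248.875; s = √(8248.875/7) = 34.3280
CV = 34.3280 / 312.8750 = 0.10972 = 10.972%

11.0%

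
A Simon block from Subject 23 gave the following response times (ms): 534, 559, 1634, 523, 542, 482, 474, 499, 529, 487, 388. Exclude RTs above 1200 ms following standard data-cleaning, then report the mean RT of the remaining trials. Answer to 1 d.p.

Excluded: 1634
Retained (n=10): Σ = 5017
Mean = 5017/10 = 501.7000

501.7 ms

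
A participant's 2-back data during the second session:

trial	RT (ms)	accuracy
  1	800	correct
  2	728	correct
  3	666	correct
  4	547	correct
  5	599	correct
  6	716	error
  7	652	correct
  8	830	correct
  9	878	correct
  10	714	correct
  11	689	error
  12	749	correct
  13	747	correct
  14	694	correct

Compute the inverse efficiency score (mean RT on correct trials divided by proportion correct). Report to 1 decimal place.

836.5 ms

Correct trials (n=12): 800, 728, 666, 547, 599, 652, 830, 878, 714, 749, 747, 694
Mean correct RT = 8604/12 = 717.0000 ms
Proportion correct = 12/14
IES = 717.0000 / (12/14) = 836.500 ms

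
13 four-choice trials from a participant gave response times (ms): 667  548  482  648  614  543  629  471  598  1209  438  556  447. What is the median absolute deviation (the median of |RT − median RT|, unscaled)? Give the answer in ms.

74 ms

Sorted: 438, 447, 471, 482, 543, 548, 556, 598, 614, 629, 648, 667, 1209 → median = 556
|x − 556|: 111, 8, 74, 92, 58, 13, 73, 85, 42, 653, 118, 0, 109
Sorted deviations: 0, 8, 13, 42, 58, 73, 74, 85, 92, 109, 111, 118, 653 → MAD = 74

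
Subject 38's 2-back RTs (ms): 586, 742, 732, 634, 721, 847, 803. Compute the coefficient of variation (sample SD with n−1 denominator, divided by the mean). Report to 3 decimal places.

0.125

n = 7, Σ = 5065, M = 723.5714
Σ(x−M)² = 48909.714; s = √(48909.714/6) = 90.2863
CV = 90.2863 / 723.5714 = 0.12478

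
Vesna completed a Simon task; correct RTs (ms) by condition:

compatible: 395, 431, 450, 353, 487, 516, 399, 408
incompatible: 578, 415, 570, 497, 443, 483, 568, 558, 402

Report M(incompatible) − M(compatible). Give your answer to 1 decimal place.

M(compatible) = 3439/8 = 429.875
M(incompatible) = 4514/9 = 501.556
Difference = 501.556 − 429.875 = 71.681 ms

71.7 ms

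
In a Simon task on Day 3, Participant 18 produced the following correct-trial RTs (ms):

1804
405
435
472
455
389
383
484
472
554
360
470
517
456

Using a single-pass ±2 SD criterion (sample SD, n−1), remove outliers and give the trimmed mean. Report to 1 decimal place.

n = 14, ΣRT = 7656, M = 546.857
Σ(x−M)² = 1738427.71; s = √(1738427.71/13) = 365.685
Cutoffs: 546.857 ± 2·365.685 → [-184.5, 1278.2]
Outside: 1804 → excluded.
Retained (n=13): Σ = 5852, mean = 5852/13 = 450.154

450.2 ms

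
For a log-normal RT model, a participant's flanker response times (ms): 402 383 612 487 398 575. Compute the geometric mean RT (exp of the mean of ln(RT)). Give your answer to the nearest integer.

ln(RT): 5.9965, 5.9480, 6.4167, 6.1883, 5.9865, 6.3544
Mean ln(RT) = 36.8903/6 = 6.14838
Geometric mean = exp(6.14838) = 467.96 ms

468 ms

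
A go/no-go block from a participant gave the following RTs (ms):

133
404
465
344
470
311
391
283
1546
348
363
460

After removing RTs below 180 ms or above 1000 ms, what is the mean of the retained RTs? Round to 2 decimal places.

Excluded: 133, 1546
Retained (n=10): Σ = 3839
Mean = 3839/10 = 383.9000

383.90 ms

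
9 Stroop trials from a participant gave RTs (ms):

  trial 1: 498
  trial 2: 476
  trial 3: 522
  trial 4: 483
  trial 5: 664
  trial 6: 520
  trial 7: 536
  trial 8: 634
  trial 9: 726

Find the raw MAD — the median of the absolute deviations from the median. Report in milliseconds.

Sorted: 476, 483, 498, 520, 522, 536, 634, 664, 726 → median = 522
|x − 522|: 24, 46, 0, 39, 142, 2, 14, 112, 204
Sorted deviations: 0, 2, 14, 24, 39, 46, 112, 142, 204 → MAD = 39

39 ms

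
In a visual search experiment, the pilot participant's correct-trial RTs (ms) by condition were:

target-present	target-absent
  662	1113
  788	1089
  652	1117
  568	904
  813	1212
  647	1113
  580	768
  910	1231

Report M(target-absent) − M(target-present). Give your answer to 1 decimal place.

365.9 ms

M(target-present) = 5620/8 = 702.500
M(target-absent) = 8547/8 = 1068.375
Difference = 1068.375 − 702.500 = 365.875 ms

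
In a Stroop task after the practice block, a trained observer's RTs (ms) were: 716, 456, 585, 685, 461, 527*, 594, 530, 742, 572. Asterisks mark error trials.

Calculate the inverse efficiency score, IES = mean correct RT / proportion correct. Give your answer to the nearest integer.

Correct trials (n=9): 716, 456, 585, 685, 461, 594, 530, 742, 572
Mean correct RT = 5341/9 = 593.4444 ms
Proportion correct = 9/10
IES = 593.4444 / (9/10) = 659.383 ms

659 ms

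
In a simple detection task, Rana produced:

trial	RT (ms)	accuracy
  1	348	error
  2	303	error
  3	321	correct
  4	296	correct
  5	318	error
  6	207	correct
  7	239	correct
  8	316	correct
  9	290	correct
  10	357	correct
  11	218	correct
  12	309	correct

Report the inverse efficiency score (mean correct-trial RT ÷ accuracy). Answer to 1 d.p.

378.2 ms

Correct trials (n=9): 321, 296, 207, 239, 316, 290, 357, 218, 309
Mean correct RT = 2553/9 = 283.6667 ms
Proportion correct = 9/12
IES = 283.6667 / (9/12) = 378.222 ms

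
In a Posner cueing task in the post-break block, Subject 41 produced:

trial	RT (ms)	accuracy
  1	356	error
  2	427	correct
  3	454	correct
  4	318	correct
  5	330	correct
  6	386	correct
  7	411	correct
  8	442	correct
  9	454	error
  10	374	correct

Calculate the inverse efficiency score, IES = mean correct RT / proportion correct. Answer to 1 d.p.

490.9 ms

Correct trials (n=8): 427, 454, 318, 330, 386, 411, 442, 374
Mean correct RT = 3142/8 = 392.7500 ms
Proportion correct = 8/10
IES = 392.7500 / (8/10) = 490.938 ms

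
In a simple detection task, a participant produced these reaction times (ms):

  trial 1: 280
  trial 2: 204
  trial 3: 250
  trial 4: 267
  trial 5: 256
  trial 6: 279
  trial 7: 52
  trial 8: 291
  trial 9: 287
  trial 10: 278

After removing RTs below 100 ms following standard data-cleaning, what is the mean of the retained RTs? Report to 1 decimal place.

Excluded: 52
Retained (n=9): Σ = 2392
Mean = 2392/9 = 265.7778

265.8 ms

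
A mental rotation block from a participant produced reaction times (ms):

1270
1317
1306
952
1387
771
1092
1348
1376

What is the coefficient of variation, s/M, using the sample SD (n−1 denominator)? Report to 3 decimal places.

n = 9, Σ = 10819, M = 1202.1111
Σ(x−M)² = 374842.889; s = √(374842.889/8) = 216.4610
CV = 216.4610 / 1202.1111 = 0.18007

0.180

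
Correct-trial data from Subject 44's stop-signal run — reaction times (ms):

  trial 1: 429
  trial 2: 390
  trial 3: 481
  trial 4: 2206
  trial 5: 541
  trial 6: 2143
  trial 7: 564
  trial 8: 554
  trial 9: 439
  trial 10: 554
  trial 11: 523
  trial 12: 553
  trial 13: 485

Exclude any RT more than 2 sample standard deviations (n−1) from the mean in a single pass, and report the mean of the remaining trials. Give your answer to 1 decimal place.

501.2 ms

n = 13, ΣRT = 9862, M = 758.615
Σ(x−M)² = 4776815.08; s = √(4776815.08/12) = 630.926
Cutoffs: 758.615 ± 2·630.926 → [-503.2, 2020.5]
Outside: 2143, 2206 → excluded.
Retained (n=11): Σ = 5513, mean = 5513/11 = 501.182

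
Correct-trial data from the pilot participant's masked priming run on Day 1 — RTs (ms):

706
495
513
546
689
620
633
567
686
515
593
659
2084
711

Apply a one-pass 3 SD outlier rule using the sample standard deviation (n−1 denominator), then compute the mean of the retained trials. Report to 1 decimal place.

610.2 ms

n = 14, ΣRT = 10017, M = 715.500
Σ(x−M)² = 2089209.50; s = √(2089209.50/13) = 400.885
Cutoffs: 715.500 ± 3·400.885 → [-487.2, 1918.2]
Outside: 2084 → excluded.
Retained (n=13): Σ = 7933, mean = 7933/13 = 610.231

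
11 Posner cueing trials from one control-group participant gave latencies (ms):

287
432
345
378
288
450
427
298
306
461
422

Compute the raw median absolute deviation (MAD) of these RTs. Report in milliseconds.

Sorted: 287, 288, 298, 306, 345, 378, 422, 427, 432, 450, 461 → median = 378
|x − 378|: 91, 54, 33, 0, 90, 72, 49, 80, 72, 83, 44
Sorted deviations: 0, 33, 44, 49, 54, 72, 72, 80, 83, 90, 91 → MAD = 72

72 ms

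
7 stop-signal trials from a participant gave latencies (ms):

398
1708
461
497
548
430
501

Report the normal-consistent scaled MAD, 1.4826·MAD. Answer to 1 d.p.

Sorted: 398, 430, 461, 497, 501, 548, 1708 → median = 497
|x − 497| sorted: 0, 4, 36, 51, 67, 99, 1211 → MAD = 51
Robust SD ≈ 1.4826 × 51 = 75.613

75.6 ms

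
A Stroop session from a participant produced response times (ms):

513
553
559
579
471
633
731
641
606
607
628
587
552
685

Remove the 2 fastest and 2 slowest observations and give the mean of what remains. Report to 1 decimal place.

Sorted: 471, 513, 552, 553, 559, 579, 587, 606, 607, 628, 633, 641, 685, 731
Drop lowest 2 (471, 513) and highest 2 (685, 731)
Remaining (n=10): Σ = 5945, mean = 5945/10 = 594.500

594.5 ms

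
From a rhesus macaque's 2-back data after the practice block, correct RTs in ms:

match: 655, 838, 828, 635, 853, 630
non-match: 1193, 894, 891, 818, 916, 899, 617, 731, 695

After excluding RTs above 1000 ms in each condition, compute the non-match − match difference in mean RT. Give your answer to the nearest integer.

68 ms

non-match: exclude 1193
M(match) = 4439/6 = 739.833
M(non-match) = 6461/8 = 807.625
Difference = 807.625 − 739.833 = 67.792 ms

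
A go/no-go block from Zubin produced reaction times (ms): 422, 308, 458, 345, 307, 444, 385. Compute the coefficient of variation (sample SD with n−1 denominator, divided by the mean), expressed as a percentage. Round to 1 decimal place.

16.5%

n = 7, Σ = 2669, M = 381.2857
Σ(x−M)² = 23695.429; s = √(23695.429/6) = 62.8430
CV = 62.8430 / 381.2857 = 0.16482 = 16.482%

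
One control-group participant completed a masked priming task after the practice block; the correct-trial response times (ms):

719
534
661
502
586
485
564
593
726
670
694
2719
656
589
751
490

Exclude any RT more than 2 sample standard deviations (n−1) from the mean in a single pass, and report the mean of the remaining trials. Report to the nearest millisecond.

615 ms

n = 16, ΣRT = 11939, M = 746.188
Σ(x−M)² = 4262606.44; s = √(4262606.44/15) = 533.080
Cutoffs: 746.188 ± 2·533.080 → [-320.0, 1812.3]
Outside: 2719 → excluded.
Retained (n=15): Σ = 9220, mean = 9220/15 = 614.667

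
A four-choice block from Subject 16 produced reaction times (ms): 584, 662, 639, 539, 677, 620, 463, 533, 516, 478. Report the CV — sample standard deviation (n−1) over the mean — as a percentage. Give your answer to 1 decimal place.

n = 10, Σ = 5711, M = 571.1000
Σ(x−M)² = 52516.900; s = √(52516.900/9) = 76.3886
CV = 76.3886 / 571.1000 = 0.13376 = 13.376%

13.4%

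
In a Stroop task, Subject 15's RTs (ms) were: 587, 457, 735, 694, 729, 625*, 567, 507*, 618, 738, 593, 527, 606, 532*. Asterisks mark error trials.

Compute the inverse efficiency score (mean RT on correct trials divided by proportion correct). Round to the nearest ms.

Correct trials (n=11): 587, 457, 735, 694, 729, 567, 618, 738, 593, 527, 606
Mean correct RT = 6851/11 = 622.8182 ms
Proportion correct = 11/14
IES = 622.8182 / (11/14) = 792.678 ms

793 ms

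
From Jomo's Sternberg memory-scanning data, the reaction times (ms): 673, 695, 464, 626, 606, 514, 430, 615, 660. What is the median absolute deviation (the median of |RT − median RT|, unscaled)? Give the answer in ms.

Sorted: 430, 464, 514, 606, 615, 626, 660, 673, 695 → median = 615
|x − 615|: 58, 80, 151, 11, 9, 101, 185, 0, 45
Sorted deviations: 0, 9, 11, 45, 58, 80, 101, 151, 185 → MAD = 58

58 ms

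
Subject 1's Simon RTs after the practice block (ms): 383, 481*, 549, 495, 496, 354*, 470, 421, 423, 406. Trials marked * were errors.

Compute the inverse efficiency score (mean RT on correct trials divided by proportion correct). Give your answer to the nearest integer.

569 ms

Correct trials (n=8): 383, 549, 495, 496, 470, 421, 423, 406
Mean correct RT = 3643/8 = 455.3750 ms
Proportion correct = 8/10
IES = 455.3750 / (8/10) = 569.219 ms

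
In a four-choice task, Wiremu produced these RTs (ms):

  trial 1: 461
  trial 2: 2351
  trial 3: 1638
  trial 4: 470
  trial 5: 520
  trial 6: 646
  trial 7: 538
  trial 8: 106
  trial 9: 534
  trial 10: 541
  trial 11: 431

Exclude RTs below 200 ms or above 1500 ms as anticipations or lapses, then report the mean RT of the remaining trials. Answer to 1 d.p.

Excluded: 106, 1638, 2351
Retained (n=8): Σ = 4141
Mean = 4141/8 = 517.6250

517.6 ms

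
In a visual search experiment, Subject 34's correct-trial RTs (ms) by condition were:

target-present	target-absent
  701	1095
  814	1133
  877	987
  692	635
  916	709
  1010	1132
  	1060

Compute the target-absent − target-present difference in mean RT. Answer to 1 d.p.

129.4 ms

M(target-present) = 5010/6 = 835.000
M(target-absent) = 6751/7 = 964.429
Difference = 964.429 − 835.000 = 129.429 ms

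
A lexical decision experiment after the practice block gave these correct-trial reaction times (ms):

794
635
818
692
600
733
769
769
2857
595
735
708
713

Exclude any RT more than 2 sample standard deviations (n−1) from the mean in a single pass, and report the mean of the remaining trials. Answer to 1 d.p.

n = 13, ΣRT = 11418, M = 878.308
Σ(x−M)² = 4299474.77; s = √(4299474.77/12) = 598.573
Cutoffs: 878.308 ± 2·598.573 → [-318.8, 2075.5]
Outside: 2857 → excluded.
Retained (n=12): Σ = 8561, mean = 8561/12 = 713.417

713.4 ms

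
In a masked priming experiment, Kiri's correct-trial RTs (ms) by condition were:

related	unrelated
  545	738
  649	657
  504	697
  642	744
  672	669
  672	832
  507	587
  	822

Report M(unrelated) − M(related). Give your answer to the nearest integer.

M(related) = 4191/7 = 598.714
M(unrelated) = 5746/8 = 718.250
Difference = 718.250 − 598.714 = 119.536 ms

120 ms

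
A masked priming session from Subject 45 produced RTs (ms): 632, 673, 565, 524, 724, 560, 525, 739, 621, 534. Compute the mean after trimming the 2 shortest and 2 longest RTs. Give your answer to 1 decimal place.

Sorted: 524, 525, 534, 560, 565, 621, 632, 673, 724, 739
Drop lowest 2 (524, 525) and highest 2 (724, 739)
Remaining (n=6): Σ = 3585, mean = 3585/6 = 597.500

597.5 ms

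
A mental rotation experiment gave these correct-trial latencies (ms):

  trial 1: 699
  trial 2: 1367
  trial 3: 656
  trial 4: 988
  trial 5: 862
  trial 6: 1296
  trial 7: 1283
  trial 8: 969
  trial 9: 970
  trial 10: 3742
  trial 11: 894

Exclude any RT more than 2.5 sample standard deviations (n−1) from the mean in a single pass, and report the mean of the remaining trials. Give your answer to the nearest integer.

998 ms

n = 11, ΣRT = 13726, M = 1247.818
Σ(x−M)² = 7386627.64; s = √(7386627.64/10) = 859.455
Cutoffs: 1247.818 ± 2.5·859.455 → [-900.8, 3396.5]
Outside: 3742 → excluded.
Retained (n=10): Σ = 9984, mean = 9984/10 = 998.400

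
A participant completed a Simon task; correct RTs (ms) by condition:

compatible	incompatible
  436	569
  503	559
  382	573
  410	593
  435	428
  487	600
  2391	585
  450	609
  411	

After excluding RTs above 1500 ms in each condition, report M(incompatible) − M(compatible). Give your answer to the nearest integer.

compatible: exclude 2391
M(compatible) = 3514/8 = 439.250
M(incompatible) = 4516/8 = 564.500
Difference = 564.500 − 439.250 = 125.250 ms

125 ms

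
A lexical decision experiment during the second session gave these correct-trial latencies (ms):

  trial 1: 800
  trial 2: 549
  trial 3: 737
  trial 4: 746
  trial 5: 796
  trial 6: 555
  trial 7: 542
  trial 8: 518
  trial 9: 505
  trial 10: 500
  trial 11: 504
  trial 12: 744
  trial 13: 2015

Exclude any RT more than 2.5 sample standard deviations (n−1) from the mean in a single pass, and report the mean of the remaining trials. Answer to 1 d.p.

n = 13, ΣRT = 9511, M = 731.615
Σ(x−M)² = 1959223.08; s = √(1959223.08/12) = 404.065
Cutoffs: 731.615 ± 2.5·404.065 → [-278.5, 1741.8]
Outside: 2015 → excluded.
Retained (n=12): Σ = 7496, mean = 7496/12 = 624.667

624.7 ms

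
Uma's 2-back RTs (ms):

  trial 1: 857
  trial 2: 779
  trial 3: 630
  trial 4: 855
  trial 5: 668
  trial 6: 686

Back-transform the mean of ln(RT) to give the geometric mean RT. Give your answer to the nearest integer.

740 ms

ln(RT): 6.7534, 6.6580, 6.4457, 6.7511, 6.5043, 6.5309
Mean ln(RT) = 39.6434/6 = 6.60724
Geometric mean = exp(6.60724) = 740.44 ms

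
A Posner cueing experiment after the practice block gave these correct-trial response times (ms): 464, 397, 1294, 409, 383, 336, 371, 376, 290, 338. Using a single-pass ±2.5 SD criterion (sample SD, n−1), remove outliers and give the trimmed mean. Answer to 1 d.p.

n = 10, ΣRT = 4658, M = 465.800
Σ(x−M)² = 781871.60; s = √(781871.60/9) = 294.745
Cutoffs: 465.800 ± 2.5·294.745 → [-271.1, 1202.7]
Outside: 1294 → excluded.
Retained (n=9): Σ = 3364, mean = 3364/9 = 373.778

373.8 ms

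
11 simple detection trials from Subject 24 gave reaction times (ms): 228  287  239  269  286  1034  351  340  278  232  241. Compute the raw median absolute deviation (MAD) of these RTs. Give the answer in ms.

39 ms

Sorted: 228, 232, 239, 241, 269, 278, 286, 287, 340, 351, 1034 → median = 278
|x − 278|: 50, 9, 39, 9, 8, 756, 73, 62, 0, 46, 37
Sorted deviations: 0, 8, 9, 9, 37, 39, 46, 50, 62, 73, 756 → MAD = 39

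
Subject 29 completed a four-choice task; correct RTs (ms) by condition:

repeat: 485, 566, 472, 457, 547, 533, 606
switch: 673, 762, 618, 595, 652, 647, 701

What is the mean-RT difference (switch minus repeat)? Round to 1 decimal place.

140.3 ms

M(repeat) = 3666/7 = 523.714
M(switch) = 4648/7 = 664.000
Difference = 664.000 − 523.714 = 140.286 ms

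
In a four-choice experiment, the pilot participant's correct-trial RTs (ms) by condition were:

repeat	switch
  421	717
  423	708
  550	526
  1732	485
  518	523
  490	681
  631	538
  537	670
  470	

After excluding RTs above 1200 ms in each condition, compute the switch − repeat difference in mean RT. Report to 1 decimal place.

repeat: exclude 1732
M(repeat) = 4040/8 = 505.000
M(switch) = 4848/8 = 606.000
Difference = 606.000 − 505.000 = 101.000 ms

101.0 ms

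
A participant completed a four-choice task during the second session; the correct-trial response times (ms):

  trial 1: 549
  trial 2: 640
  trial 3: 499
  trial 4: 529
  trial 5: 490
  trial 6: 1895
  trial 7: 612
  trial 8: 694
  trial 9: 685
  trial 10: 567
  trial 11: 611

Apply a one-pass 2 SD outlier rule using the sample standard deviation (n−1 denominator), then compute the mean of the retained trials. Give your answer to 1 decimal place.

587.6 ms

n = 11, ΣRT = 7771, M = 706.455
Σ(x−M)² = 1601324.73; s = √(1601324.73/10) = 400.166
Cutoffs: 706.455 ± 2·400.166 → [-93.9, 1506.8]
Outside: 1895 → excluded.
Retained (n=10): Σ = 5876, mean = 5876/10 = 587.600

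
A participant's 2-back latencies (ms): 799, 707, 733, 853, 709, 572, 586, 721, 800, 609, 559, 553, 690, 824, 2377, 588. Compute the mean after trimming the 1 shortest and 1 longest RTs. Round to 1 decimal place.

Sorted: 553, 559, 572, 586, 588, 609, 690, 707, 709, 721, 733, 799, 800, 824, 853, 2377
Drop lowest 1 (553) and highest 1 (2377)
Remaining (n=14): Σ = 9750, mean = 9750/14 = 696.429

696.4 ms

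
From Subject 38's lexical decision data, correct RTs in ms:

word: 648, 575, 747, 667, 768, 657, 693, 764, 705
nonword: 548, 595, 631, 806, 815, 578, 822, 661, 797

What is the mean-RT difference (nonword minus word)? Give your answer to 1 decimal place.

3.2 ms

M(word) = 6224/9 = 691.556
M(nonword) = 6253/9 = 694.778
Difference = 694.778 − 691.556 = 3.222 ms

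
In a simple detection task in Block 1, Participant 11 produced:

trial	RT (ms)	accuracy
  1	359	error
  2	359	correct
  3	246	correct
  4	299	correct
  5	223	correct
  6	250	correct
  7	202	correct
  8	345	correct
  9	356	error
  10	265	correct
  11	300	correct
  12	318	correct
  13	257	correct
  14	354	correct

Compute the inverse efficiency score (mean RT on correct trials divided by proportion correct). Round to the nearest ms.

332 ms

Correct trials (n=12): 359, 246, 299, 223, 250, 202, 345, 265, 300, 318, 257, 354
Mean correct RT = 3418/12 = 284.8333 ms
Proportion correct = 12/14
IES = 284.8333 / (12/14) = 332.306 ms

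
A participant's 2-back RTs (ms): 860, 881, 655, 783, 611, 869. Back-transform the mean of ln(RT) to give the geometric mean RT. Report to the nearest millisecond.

ln(RT): 6.7569, 6.7811, 6.4846, 6.6631, 6.4151, 6.7673
Mean ln(RT) = 39.8682/6 = 6.64470
Geometric mean = exp(6.64470) = 768.70 ms

769 ms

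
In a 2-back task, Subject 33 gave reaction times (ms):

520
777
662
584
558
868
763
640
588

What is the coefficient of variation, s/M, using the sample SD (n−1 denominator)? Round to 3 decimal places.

n = 9, Σ = 5960, M = 662.2222
Σ(x−M)² = 108885.556; s = √(108885.556/8) = 116.6649
CV = 116.6649 / 662.2222 = 0.17617

0.176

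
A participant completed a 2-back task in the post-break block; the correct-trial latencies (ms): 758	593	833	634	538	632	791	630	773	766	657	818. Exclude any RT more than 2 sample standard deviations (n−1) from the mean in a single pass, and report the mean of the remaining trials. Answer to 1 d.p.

701.9 ms

n = 12, ΣRT = 8423, M = 701.917
Σ(x−M)² = 106320.92; s = √(106320.92/11) = 98.313
Cutoffs: 701.917 ± 2·98.313 → [505.3, 898.5]
No RTs fall outside the cutoffs; all 12 retained. Mean = 8423/12 = 701.917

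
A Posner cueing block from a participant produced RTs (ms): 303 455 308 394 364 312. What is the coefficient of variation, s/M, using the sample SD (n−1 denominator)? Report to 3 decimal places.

0.170

n = 6, Σ = 2136, M = 356.0000
Σ(x−M)² = 18358.000; s = √(18358.000/5) = 60.5937
CV = 60.5937 / 356.0000 = 0.17021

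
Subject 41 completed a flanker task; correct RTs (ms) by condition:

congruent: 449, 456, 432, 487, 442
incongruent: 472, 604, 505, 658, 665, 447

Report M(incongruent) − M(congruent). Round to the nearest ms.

105 ms

M(congruent) = 2266/5 = 453.200
M(incongruent) = 3351/6 = 558.500
Difference = 558.500 − 453.200 = 105.300 ms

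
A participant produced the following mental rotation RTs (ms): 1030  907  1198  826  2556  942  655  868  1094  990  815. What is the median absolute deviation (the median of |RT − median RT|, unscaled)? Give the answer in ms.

116 ms

Sorted: 655, 815, 826, 868, 907, 942, 990, 1030, 1094, 1198, 2556 → median = 942
|x − 942|: 88, 35, 256, 116, 1614, 0, 287, 74, 152, 48, 127
Sorted deviations: 0, 35, 48, 74, 88, 116, 127, 152, 256, 287, 1614 → MAD = 116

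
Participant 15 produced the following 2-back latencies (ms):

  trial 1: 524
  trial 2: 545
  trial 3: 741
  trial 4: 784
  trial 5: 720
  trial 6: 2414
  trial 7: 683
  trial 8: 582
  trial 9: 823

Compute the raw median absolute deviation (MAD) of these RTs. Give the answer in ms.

103 ms

Sorted: 524, 545, 582, 683, 720, 741, 784, 823, 2414 → median = 720
|x − 720|: 196, 175, 21, 64, 0, 1694, 37, 138, 103
Sorted deviations: 0, 21, 37, 64, 103, 138, 175, 196, 1694 → MAD = 103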